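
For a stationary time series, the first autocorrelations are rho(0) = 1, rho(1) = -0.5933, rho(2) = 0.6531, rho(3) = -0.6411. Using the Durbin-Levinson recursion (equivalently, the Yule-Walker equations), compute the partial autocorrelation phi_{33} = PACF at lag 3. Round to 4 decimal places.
\phi_{33} = -0.3109

The PACF at lag k is phi_{kk}, the last component of the solution
to the Yule-Walker system G_k phi = r_k where
  (G_k)_{ij} = rho(|i - j|), (r_k)_i = rho(i), i,j = 1..k.
Equivalently, Durbin-Levinson gives phi_{kk} iteratively:
  phi_{11} = rho(1)
  phi_{kk} = [rho(k) - sum_{j=1..k-1} phi_{k-1,j} rho(k-j)]
            / [1 - sum_{j=1..k-1} phi_{k-1,j} rho(j)],
  phi_{k,j} = phi_{k-1,j} - phi_{kk} phi_{k-1,k-j},  j = 1..k-1.
Step k = 1:
  phi_11 = rho(1) = -0.5933.
Step k = 2:
  phi_22 = [rho(2) - phi_11 rho(1)] / [1 - phi_11 rho(1)] = [0.6531 - (-0.5933)(-0.5933)] / [1 - (-0.5933)(-0.5933)]
         = 0.30109511 / 0.64799511 = 0.464656.
  Update: phi_21 = phi_11 - phi_22 phi_11 = -0.5933 - (0.464656)(-0.5933) = -0.317619.
Step k = 3:
  phi_33 = [rho(3) - phi_21 rho(2) - phi_22 rho(1)] / [1 - phi_21 rho(1) - phi_22 rho(2)]
    numerator   = -0.6411 - (-0.317619)(0.6531) - (0.464656)(-0.5933) = -0.15798214
    denominator = 1 - (-0.317619)(-0.5933) - (0.464656)(0.6531) = 0.50808932
  phi_33 = -0.15798214 / 0.50808932 = -0.3109.
Therefore phi_{33} = -0.3109.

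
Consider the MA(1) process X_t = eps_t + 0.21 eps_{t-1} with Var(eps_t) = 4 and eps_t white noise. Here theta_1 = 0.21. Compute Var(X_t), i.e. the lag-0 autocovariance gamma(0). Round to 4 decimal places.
\gamma(0) = 4.1764

For an MA(q) process X_t = eps_t + sum_i theta_i eps_{t-i} with
Var(eps_t) = sigma^2, the variance is
  gamma(0) = sigma^2 * (1 + sum_i theta_i^2).
  sum_i theta_i^2 = (0.21)^2 = 0.0441.
  gamma(0) = 4 * (1 + 0.0441) = 4 * 1.0441 = 4.1764.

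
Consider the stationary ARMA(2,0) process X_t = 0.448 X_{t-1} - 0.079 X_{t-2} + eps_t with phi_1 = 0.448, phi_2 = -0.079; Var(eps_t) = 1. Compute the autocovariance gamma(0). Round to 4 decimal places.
\gamma(0) = 1.2159

Multiply the model equation by X_{t-k} and take expectations. With theta_0 = psi_0 = 1 and psi_j the MA(infinity) weights, this gives
  gamma(k) - sum_i phi_i gamma(k-i) = c_k,
  c_k = sigma^2 * sum_{j=k..q} theta_j psi_{j-k}   (c_k = 0 for k > q),
using gamma(-m) = gamma(m).
Pure AR (q = 0): c_0 = sigma^2 = 1, c_k = 0 for k >= 1.
Equations for k = 0, 1, 2 (AR order 2, c_2 = 0):
  (E0) gamma(0) = phi_1 gamma(1) + phi_2 gamma(2) + c_0
  (E1) gamma(1) = phi_1 gamma(0) + phi_2 gamma(1) + c_1
  (E2) gamma(2) = phi_1 gamma(1) + phi_2 gamma(0)
From (E1): gamma(1) = A gamma(0) + B with
  A = phi_1 / (1 - phi_2) = 0.448 / 1.079 = 0.415199,   B = c_1 / (1 - phi_2) = 0 / 1.079 = 0.
Insert (E2) into (E0): gamma(0) (1 - phi_2^2) = phi_1 (1 + phi_2) gamma(1) + c_0.
  phi_1 (1 + phi_2) = (0.448)(0.921) = 0.412608,   1 - phi_2^2 = 0.993759.
Replace gamma(1) by A gamma(0) + B and collect gamma(0):
  gamma(0) [0.993759 - (0.412608)(0.415199)] = c_0 = 1
  gamma(0) * 0.822444 = 1
  gamma(0) = 1 / 0.822444 = 1.215888.
Therefore gamma(0) = 1.2159 (to 4 decimal places).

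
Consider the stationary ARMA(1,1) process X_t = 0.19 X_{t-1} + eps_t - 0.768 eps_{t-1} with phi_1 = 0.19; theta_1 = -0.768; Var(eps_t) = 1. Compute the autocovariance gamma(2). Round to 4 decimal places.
\gamma(2) = -0.0973

Multiply the model equation by X_{t-k} and take expectations. With theta_0 = psi_0 = 1 and psi_j the MA(infinity) weights, this gives
  gamma(k) - sum_i phi_i gamma(k-i) = c_k,
  c_k = sigma^2 * sum_{j=k..q} theta_j psi_{j-k}   (c_k = 0 for k > q),
using gamma(-m) = gamma(m).
psi-weights needed (psi_j = theta_j + sum_i phi_i psi_{j-i}):
  psi_1 = theta_1 + phi_1 = -0.768 + (0.19) = -0.578
Right-hand sides:
  c_0 = sigma^2 (1 + theta_1 psi_1) = 1 * (1 + (-0.768)(-0.578)) = 1 * 1.443904 = 1.443904
  c_1 = sigma^2 theta_1 = 1 * (-0.768) = -0.768
  c_2 = 0
Equations for k = 0 and k = 1 (AR order 1):
  gamma(0) = phi_1 gamma(1) + c_0
  gamma(1) = phi_1 gamma(0) + c_1
Substituting the second into the first: gamma(0) (1 - phi_1^2) = c_0 + phi_1 c_1, so
  gamma(0) = (c_0 + phi_1 c_1) / (1 - phi_1^2) = (1.443904 + (0.19)(-0.768)) / (1 - (0.19)^2) = 1.297984 / 0.9639 = 1.346596.
  gamma(1) = phi_1 gamma(0) + c_1 = (0.19)(1.346596) + (-0.768) = -0.512147.
For k = 2 (> q): gamma(2) = phi_1 gamma(1) = (0.19)(-0.512147) = -0.097308.
Therefore gamma(2) = -0.0973 (to 4 decimal places).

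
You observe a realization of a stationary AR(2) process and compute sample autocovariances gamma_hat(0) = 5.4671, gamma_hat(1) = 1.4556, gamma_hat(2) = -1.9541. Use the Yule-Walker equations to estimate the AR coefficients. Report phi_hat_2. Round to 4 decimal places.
\hat\phi_{2} = -0.4610

The Yule-Walker equations for an AR(p) process read, in matrix form,
  Gamma_p phi = r_p,   with   (Gamma_p)_{ij} = gamma(|i - j|),
                       (r_p)_i = gamma(i),   i,j = 1..p.
Substitute the sample gammas (Toeplitz matrix and right-hand side of size 2):
  Gamma_p = [[5.4671, 1.4556], [1.4556, 5.4671]]
  r_p     = [1.4556, -1.9541]
Written out:
  5.4671 phi_1 + 1.4556 phi_2 = 1.4556
  1.4556 phi_1 + 5.4671 phi_2 = -1.9541
Solve by Cramer's rule:
  det = gamma(0)^2 - gamma(1)^2 = (5.4671)^2 - (1.4556)^2 = 29.88918241 - 2.11877136 = 27.77041105
  phi_hat_1 = [gamma(1) gamma(0) - gamma(1) gamma(2)] / det = [(1.4556)(5.4671) - (1.4556)(-1.9541)] / 27.77041105 = 10.80229872 / 27.77041105 = 0.389
  phi_hat_2 = [gamma(0) gamma(2) - gamma(1)^2] / det = [(5.4671)(-1.9541) - (1.4556)^2] / 27.77041105 = -12.80203147 / 27.77041105 = -0.461
So phi_hat = [0.3890, -0.4610].
Therefore phi_hat_2 = -0.4610.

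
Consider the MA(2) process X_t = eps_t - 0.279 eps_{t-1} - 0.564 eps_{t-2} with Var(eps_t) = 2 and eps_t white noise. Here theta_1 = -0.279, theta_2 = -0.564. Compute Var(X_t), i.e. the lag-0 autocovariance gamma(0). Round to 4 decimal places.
\gamma(0) = 2.7919

For an MA(q) process X_t = eps_t + sum_i theta_i eps_{t-i} with
Var(eps_t) = sigma^2, the variance is
  gamma(0) = sigma^2 * (1 + sum_i theta_i^2).
  sum_i theta_i^2 = (-0.279)^2 + (-0.564)^2 = 0.077841 + 0.318096 = 0.395937.
  gamma(0) = 2 * (1 + 0.395937) = 2 * 1.395937 = 2.791874, which rounds to 2.7919.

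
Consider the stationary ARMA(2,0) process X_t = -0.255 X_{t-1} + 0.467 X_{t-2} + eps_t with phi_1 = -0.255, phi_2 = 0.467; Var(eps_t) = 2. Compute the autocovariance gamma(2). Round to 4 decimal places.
\gamma(2) = 1.9538

Multiply the model equation by X_{t-k} and take expectations. With theta_0 = psi_0 = 1 and psi_j the MA(infinity) weights, this gives
  gamma(k) - sum_i phi_i gamma(k-i) = c_k,
  c_k = sigma^2 * sum_{j=k..q} theta_j psi_{j-k}   (c_k = 0 for k > q),
using gamma(-m) = gamma(m).
Pure AR (q = 0): c_0 = sigma^2 = 2, c_k = 0 for k >= 1.
Equations for k = 0, 1, 2 (AR order 2, c_2 = 0):
  (E0) gamma(0) = phi_1 gamma(1) + phi_2 gamma(2) + c_0
  (E1) gamma(1) = phi_1 gamma(0) + phi_2 gamma(1) + c_1
  (E2) gamma(2) = phi_1 gamma(1) + phi_2 gamma(0)
From (E1): gamma(1) = A gamma(0) + B with
  A = phi_1 / (1 - phi_2) = -0.255 / 0.533 = -0.478424,   B = c_1 / (1 - phi_2) = 0 / 0.533 = 0.
Insert (E2) into (E0): gamma(0) (1 - phi_2^2) = phi_1 (1 + phi_2) gamma(1) + c_0.
  phi_1 (1 + phi_2) = (-0.255)(1.467) = -0.374085,   1 - phi_2^2 = 0.781911.
Replace gamma(1) by A gamma(0) + B and collect gamma(0):
  gamma(0) [0.781911 - (-0.374085)(-0.478424)] = c_0 = 2
  gamma(0) * 0.60294 = 2
  gamma(0) = 2 / 0.60294 = 3.317081.
  gamma(1) = A gamma(0) = (-0.478424)(3.317081) = -1.586971.
  gamma(2) = phi_1 gamma(1) + phi_2 gamma(0) = (-0.255)(-1.586971) + (0.467)(3.317081) = 1.953754.
Therefore gamma(2) = 1.9538 (to 4 decimal places).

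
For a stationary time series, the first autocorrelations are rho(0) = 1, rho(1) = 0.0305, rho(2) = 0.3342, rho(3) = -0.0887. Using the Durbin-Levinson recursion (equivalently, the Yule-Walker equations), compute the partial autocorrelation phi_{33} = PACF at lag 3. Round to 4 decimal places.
\phi_{33} = -0.1190

The PACF at lag k is phi_{kk}, the last component of the solution
to the Yule-Walker system G_k phi = r_k where
  (G_k)_{ij} = rho(|i - j|), (r_k)_i = rho(i), i,j = 1..k.
Equivalently, Durbin-Levinson gives phi_{kk} iteratively:
  phi_{11} = rho(1)
  phi_{kk} = [rho(k) - sum_{j=1..k-1} phi_{k-1,j} rho(k-j)]
            / [1 - sum_{j=1..k-1} phi_{k-1,j} rho(j)],
  phi_{k,j} = phi_{k-1,j} - phi_{kk} phi_{k-1,k-j},  j = 1..k-1.
Step k = 1:
  phi_11 = rho(1) = 0.0305.
Step k = 2:
  phi_22 = [rho(2) - phi_11 rho(1)] / [1 - phi_11 rho(1)] = [0.3342 - (0.0305)(0.0305)] / [1 - (0.0305)(0.0305)]
         = 0.33326975 / 0.99906975 = 0.33358.
  Update: phi_21 = phi_11 - phi_22 phi_11 = 0.0305 - (0.33358)(0.0305) = 0.020326.
Step k = 3:
  phi_33 = [rho(3) - phi_21 rho(2) - phi_22 rho(1)] / [1 - phi_21 rho(1) - phi_22 rho(2)]
    numerator   = -0.0887 - (0.020326)(0.3342) - (0.33358)(0.0305) = -0.10566708
    denominator = 1 - (0.020326)(0.0305) - (0.33358)(0.3342) = 0.88789761
  phi_33 = -0.10566708 / 0.88789761 = -0.119.
Therefore phi_{33} = -0.1190.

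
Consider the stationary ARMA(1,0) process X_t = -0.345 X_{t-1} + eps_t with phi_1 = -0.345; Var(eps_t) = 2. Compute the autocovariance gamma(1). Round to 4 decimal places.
\gamma(1) = -0.7832

Multiply the model equation by X_{t-k} and take expectations. With theta_0 = psi_0 = 1 and psi_j the MA(infinity) weights, this gives
  gamma(k) - sum_i phi_i gamma(k-i) = c_k,
  c_k = sigma^2 * sum_{j=k..q} theta_j psi_{j-k}   (c_k = 0 for k > q),
using gamma(-m) = gamma(m).
Pure AR (q = 0): c_0 = sigma^2 = 2, c_k = 0 for k >= 1.
Equations for k = 0 and k = 1 (AR order 1):
  gamma(0) = phi_1 gamma(1) + c_0
  gamma(1) = phi_1 gamma(0) + c_1
Substituting the second into the first: gamma(0) (1 - phi_1^2) = c_0 + phi_1 c_1, so
  gamma(0) = c_0 / (1 - phi_1^2) = 2 / (1 - (-0.345)^2) = 2 / 0.880975 = 2.270212.
  gamma(1) = phi_1 gamma(0) = (-0.345)(2.270212) = -0.783223.
Therefore gamma(1) = -0.7832 (to 4 decimal places).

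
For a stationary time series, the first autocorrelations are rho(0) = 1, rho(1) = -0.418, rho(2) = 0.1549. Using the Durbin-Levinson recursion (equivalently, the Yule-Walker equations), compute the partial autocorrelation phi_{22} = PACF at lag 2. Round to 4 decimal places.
\phi_{22} = -0.0240

The PACF at lag k is phi_{kk}, the last component of the solution
to the Yule-Walker system G_k phi = r_k where
  (G_k)_{ij} = rho(|i - j|), (r_k)_i = rho(i), i,j = 1..k.
Equivalently, Durbin-Levinson gives phi_{kk} iteratively:
  phi_{11} = rho(1)
  phi_{kk} = [rho(k) - sum_{j=1..k-1} phi_{k-1,j} rho(k-j)]
            / [1 - sum_{j=1..k-1} phi_{k-1,j} rho(j)],
  phi_{k,j} = phi_{k-1,j} - phi_{kk} phi_{k-1,k-j},  j = 1..k-1.
Step k = 1:
  phi_11 = rho(1) = -0.418.
Step k = 2:
  phi_22 = [rho(2) - phi_11 rho(1)] / [1 - phi_11 rho(1)] = [0.1549 - (-0.418)(-0.418)] / [1 - (-0.418)(-0.418)]
         = -0.019824 / 0.825276 = -0.024.
Therefore phi_{22} = -0.0240.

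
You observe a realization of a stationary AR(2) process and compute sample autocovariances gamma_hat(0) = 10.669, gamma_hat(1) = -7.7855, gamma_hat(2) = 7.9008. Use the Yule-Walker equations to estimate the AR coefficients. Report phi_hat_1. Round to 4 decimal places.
\hat\phi_{1} = -0.4050

The Yule-Walker equations for an AR(p) process read, in matrix form,
  Gamma_p phi = r_p,   with   (Gamma_p)_{ij} = gamma(|i - j|),
                       (r_p)_i = gamma(i),   i,j = 1..p.
Substitute the sample gammas (Toeplitz matrix and right-hand side of size 2):
  Gamma_p = [[10.669, -7.7855], [-7.7855, 10.669]]
  r_p     = [-7.7855, 7.9008]
Written out:
  10.669 phi_1 - 7.7855 phi_2 = -7.7855
  -7.7855 phi_1 + 10.669 phi_2 = 7.9008
Solve by Cramer's rule:
  det = gamma(0)^2 - gamma(1)^2 = (10.669)^2 - (-7.7855)^2 = 113.827561 - 60.61401025 = 53.21355075
  phi_hat_1 = [gamma(1) gamma(0) - gamma(1) gamma(2)] / det = [(-7.7855)(10.669) - (-7.7855)(7.9008)] / 53.21355075 = -21.5518211 / 53.21355075 = -0.405
  phi_hat_2 = [gamma(0) gamma(2) - gamma(1)^2] / det = [(10.669)(7.9008) - (-7.7855)^2] / 53.21355075 = 23.67962495 / 53.21355075 = 0.445
So phi_hat = [-0.4050, 0.4450].
Therefore phi_hat_1 = -0.4050.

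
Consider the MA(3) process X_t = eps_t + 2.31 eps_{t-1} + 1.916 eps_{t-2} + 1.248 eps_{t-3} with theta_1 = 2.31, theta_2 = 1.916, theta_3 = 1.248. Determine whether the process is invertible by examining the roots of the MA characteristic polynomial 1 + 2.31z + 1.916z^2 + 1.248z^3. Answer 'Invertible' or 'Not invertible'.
\text{Not invertible}

The MA(q) characteristic polynomial is P(z) = 1 + 2.31z + 1.916z^2 + 1.248z^3.
Invertibility requires all roots to lie outside the unit circle, i.e. |z| > 1 for every root.
Degree 3: look for a simple real root z0 first, then factor out (1 - z/z0) and solve the remaining quadratic.
Testing z0 = -0.625: P(-0.625) = 1 + (2.31)(-0.625) + (1.916)(-0.625)^2 + (1.248)(-0.625)^3
  = 1 + (-1.44375) + (0.748437) + (-0.304688) = 0.  So z_0 = -0.625 is a root, |z_0| = 0.625.
Divide out the factor (1 + 1.6 z) = (1 - z/z0) (since 1/z0 = -1.6):
  P(z) = (1 + 1.6 z)(1 + (0.71) z + (0.78) z^2)
  [check: z-coef 0.71 - (-1.6) = 2.31; z^2-coef 0.78 - (-1.6)(0.71) = 1.916; z^3-coef -(-1.6)(0.78) = 1.248.]
Remaining roots from the quadratic factor 1 + (0.71) z + (0.78) z^2:
  Set 1 + (0.71) z + (0.78) z^2 = 0, i.e. a z^2 + b z + c = 0 with a = 0.78, b = 0.71, c = 1.
  Discriminant D = b^2 - 4ac = (0.71)^2 - 4*(0.78)*1 = 0.5041 - (3.12) = -2.6159.
  D < 0, so the roots are the complex-conjugate pair z = (-b +/- i sqrt(-D)) / (2a) = -0.4551 +/- 1.0368i.
  For a conjugate pair |z|^2 = z * conj(z) = (product of roots) = c/a = 1/(0.78) = 1.282051, so |z| = sqrt(1.282051) = 1.1323 for both roots.
Moduli of all roots: 0.6250, 1.1323, 1.1323.
All moduli strictly greater than 1? No.
Verdict: Not invertible.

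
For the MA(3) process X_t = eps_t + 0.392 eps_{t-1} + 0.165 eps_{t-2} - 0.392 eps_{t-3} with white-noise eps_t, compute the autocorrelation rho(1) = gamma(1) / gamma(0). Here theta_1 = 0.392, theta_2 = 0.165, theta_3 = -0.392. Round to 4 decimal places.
\rho(1) = 0.2937

For an MA(q) process with theta_0 = 1, the autocovariance is
  gamma(k) = sigma^2 * sum_{i=0..q-k} theta_i * theta_{i+k},
and rho(k) = gamma(k) / gamma(0). Sigma^2 cancels.
  numerator   = (1)*(0.392) + (0.392)*(0.165) + (0.165)*(-0.392) = 0.392.
  denominator = (1)^2 + (0.392)^2 + (0.165)^2 + (-0.392)^2 = 1.334553.
  rho(1) = 0.392 / 1.334553 = 0.2937.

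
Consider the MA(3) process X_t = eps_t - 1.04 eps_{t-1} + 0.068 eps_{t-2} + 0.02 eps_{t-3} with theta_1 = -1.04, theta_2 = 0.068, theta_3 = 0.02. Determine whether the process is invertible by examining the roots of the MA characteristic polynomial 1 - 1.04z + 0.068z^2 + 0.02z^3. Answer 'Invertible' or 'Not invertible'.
\text{Invertible}

The MA(q) characteristic polynomial is P(z) = 1 - 1.04z + 0.068z^2 + 0.02z^3.
Invertibility requires all roots to lie outside the unit circle, i.e. |z| > 1 for every root.
Degree 3: look for a simple real root z0 first, then factor out (1 - z/z0) and solve the remaining quadratic.
Testing z0 = 5: P(5) = 1 + (-1.04)(5) + (0.068)(5)^2 + (0.02)(5)^3
  = 1 + (-5.2) + (1.7) + (2.5) = 0.  So z_0 = 5 is a root, |z_0| = 5.
Divide out the factor (1 - 0.2 z) = (1 - z/z0) (since 1/z0 = 0.2):
  P(z) = (1 - 0.2 z)(1 + (-0.84) z + (-0.1) z^2)
  [check: z-coef -0.84 - (0.2) = -1.04; z^2-coef -0.1 - (0.2)(-0.84) = 0.068; z^3-coef -(0.2)(-0.1) = 0.02.]
Remaining roots from the quadratic factor 1 + (-0.84) z + (-0.1) z^2:
  Set 1 + (-0.84) z + (-0.1) z^2 = 0, i.e. a z^2 + b z + c = 0 with a = -0.1, b = -0.84, c = 1.
  Discriminant D = b^2 - 4ac = (-0.84)^2 - 4*(-0.1)*1 = 0.7056 - (-0.4) = 1.1056.
  D >= 0, so the roots are real: z = (-b +/- sqrt(D)) / (2a) = (0.84 +/- 1.051475) / (-0.2).
    z_1 = (0.84 + 1.051475) / (-0.2) = -9.4574,   |z_1| = 9.4574.
    z_2 = (0.84 - 1.051475) / (-0.2) = 1.0574,   |z_2| = 1.0574.
Moduli of all roots: 5.0000, 9.4574, 1.0574.
All moduli strictly greater than 1? Yes.
Verdict: Invertible.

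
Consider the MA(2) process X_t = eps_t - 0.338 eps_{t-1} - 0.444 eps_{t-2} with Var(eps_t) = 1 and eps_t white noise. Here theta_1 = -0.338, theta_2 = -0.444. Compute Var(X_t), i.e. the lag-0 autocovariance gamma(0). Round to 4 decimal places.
\gamma(0) = 1.3114

For an MA(q) process X_t = eps_t + sum_i theta_i eps_{t-i} with
Var(eps_t) = sigma^2, the variance is
  gamma(0) = sigma^2 * (1 + sum_i theta_i^2).
  sum_i theta_i^2 = (-0.338)^2 + (-0.444)^2 = 0.114244 + 0.197136 = 0.31138.
  gamma(0) = 1 * (1 + 0.31138) = 1 * 1.31138 = 1.31138, which rounds to 1.3114.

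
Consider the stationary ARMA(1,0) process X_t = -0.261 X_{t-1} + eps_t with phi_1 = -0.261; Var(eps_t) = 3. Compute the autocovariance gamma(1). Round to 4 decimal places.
\gamma(1) = -0.8402

Multiply the model equation by X_{t-k} and take expectations. With theta_0 = psi_0 = 1 and psi_j the MA(infinity) weights, this gives
  gamma(k) - sum_i phi_i gamma(k-i) = c_k,
  c_k = sigma^2 * sum_{j=k..q} theta_j psi_{j-k}   (c_k = 0 for k > q),
using gamma(-m) = gamma(m).
Pure AR (q = 0): c_0 = sigma^2 = 3, c_k = 0 for k >= 1.
Equations for k = 0 and k = 1 (AR order 1):
  gamma(0) = phi_1 gamma(1) + c_0
  gamma(1) = phi_1 gamma(0) + c_1
Substituting the second into the first: gamma(0) (1 - phi_1^2) = c_0 + phi_1 c_1, so
  gamma(0) = c_0 / (1 - phi_1^2) = 3 / (1 - (-0.261)^2) = 3 / 0.931879 = 3.219302.
  gamma(1) = phi_1 gamma(0) = (-0.261)(3.219302) = -0.840238.
Therefore gamma(1) = -0.8402 (to 4 decimal places).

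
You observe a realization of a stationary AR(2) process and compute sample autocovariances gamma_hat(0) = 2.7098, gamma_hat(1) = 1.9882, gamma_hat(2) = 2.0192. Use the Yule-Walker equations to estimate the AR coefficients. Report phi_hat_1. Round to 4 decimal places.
\hat\phi_{1} = 0.4050

The Yule-Walker equations for an AR(p) process read, in matrix form,
  Gamma_p phi = r_p,   with   (Gamma_p)_{ij} = gamma(|i - j|),
                       (r_p)_i = gamma(i),   i,j = 1..p.
Substitute the sample gammas (Toeplitz matrix and right-hand side of size 2):
  Gamma_p = [[2.7098, 1.9882], [1.9882, 2.7098]]
  r_p     = [1.9882, 2.0192]
Written out:
  2.7098 phi_1 + 1.9882 phi_2 = 1.9882
  1.9882 phi_1 + 2.7098 phi_2 = 2.0192
Solve by Cramer's rule:
  det = gamma(0)^2 - gamma(1)^2 = (2.7098)^2 - (1.9882)^2 = 7.34301604 - 3.95293924 = 3.3900768
  phi_hat_1 = [gamma(1) gamma(0) - gamma(1) gamma(2)] / det = [(1.9882)(2.7098) - (1.9882)(2.0192)] / 3.3900768 = 1.37305092 / 3.3900768 = 0.405
  phi_hat_2 = [gamma(0) gamma(2) - gamma(1)^2] / det = [(2.7098)(2.0192) - (1.9882)^2] / 3.3900768 = 1.51868892 / 3.3900768 = 0.448
So phi_hat = [0.4050, 0.4480].
Therefore phi_hat_1 = 0.4050.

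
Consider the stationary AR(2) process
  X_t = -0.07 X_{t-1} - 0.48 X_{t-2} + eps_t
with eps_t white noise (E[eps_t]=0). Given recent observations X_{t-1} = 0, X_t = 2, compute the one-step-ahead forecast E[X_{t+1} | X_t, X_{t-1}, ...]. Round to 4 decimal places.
E[X_{t+1} \mid \mathcal F_t] = -0.1400

For an AR(p) model X_t = c + sum_i phi_i X_{t-i} + eps_t, the
one-step-ahead conditional mean is
  E[X_{t+1} | X_t, ...] = c + sum_i phi_i X_{t+1-i}.
Substitute known values:
  E[X_{t+1} | ...] = (-0.07) * (2) + (-0.48) * (0)
                   = -0.1400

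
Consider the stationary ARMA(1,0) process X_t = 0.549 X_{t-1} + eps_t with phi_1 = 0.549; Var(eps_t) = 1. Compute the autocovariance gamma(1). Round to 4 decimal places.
\gamma(1) = 0.7859

Multiply the model equation by X_{t-k} and take expectations. With theta_0 = psi_0 = 1 and psi_j the MA(infinity) weights, this gives
  gamma(k) - sum_i phi_i gamma(k-i) = c_k,
  c_k = sigma^2 * sum_{j=k..q} theta_j psi_{j-k}   (c_k = 0 for k > q),
using gamma(-m) = gamma(m).
Pure AR (q = 0): c_0 = sigma^2 = 1, c_k = 0 for k >= 1.
Equations for k = 0 and k = 1 (AR order 1):
  gamma(0) = phi_1 gamma(1) + c_0
  gamma(1) = phi_1 gamma(0) + c_1
Substituting the second into the first: gamma(0) (1 - phi_1^2) = c_0 + phi_1 c_1, so
  gamma(0) = c_0 / (1 - phi_1^2) = 1 / (1 - (0.549)^2) = 1 / 0.698599 = 1.431436.
  gamma(1) = phi_1 gamma(0) = (0.549)(1.431436) = 0.785859.
Therefore gamma(1) = 0.7859 (to 4 decimal places).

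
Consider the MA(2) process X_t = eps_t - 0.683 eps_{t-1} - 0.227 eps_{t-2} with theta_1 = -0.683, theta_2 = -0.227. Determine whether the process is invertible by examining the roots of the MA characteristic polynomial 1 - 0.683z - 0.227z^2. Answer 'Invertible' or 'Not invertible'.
\text{Invertible}

The MA(q) characteristic polynomial is P(z) = 1 - 0.683z - 0.227z^2.
Invertibility requires all roots to lie outside the unit circle, i.e. |z| > 1 for every root.
Set 1 + (-0.683) z + (-0.227) z^2 = 0, i.e. a z^2 + b z + c = 0 with a = -0.227, b = -0.683, c = 1.
Discriminant D = b^2 - 4ac = (-0.683)^2 - 4*(-0.227)*1 = 0.466489 - (-0.908) = 1.374489.
D >= 0, so the roots are real: z = (-b +/- sqrt(D)) / (2a) = (0.683 +/- 1.172386) / (-0.454).
  z_1 = (0.683 + 1.172386) / (-0.454) = -4.0868,   |z_1| = 4.0868.
  z_2 = (0.683 - 1.172386) / (-0.454) = 1.0779,   |z_2| = 1.0779.
Moduli of all roots: 4.0868, 1.0779.
All moduli strictly greater than 1? Yes.
Verdict: Invertible.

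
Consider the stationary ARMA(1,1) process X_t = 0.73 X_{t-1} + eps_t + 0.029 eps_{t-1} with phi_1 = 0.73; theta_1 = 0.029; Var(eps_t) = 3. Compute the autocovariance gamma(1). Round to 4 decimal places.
\gamma(1) = 4.9780

Multiply the model equation by X_{t-k} and take expectations. With theta_0 = psi_0 = 1 and psi_j the MA(infinity) weights, this gives
  gamma(k) - sum_i phi_i gamma(k-i) = c_k,
  c_k = sigma^2 * sum_{j=k..q} theta_j psi_{j-k}   (c_k = 0 for k > q),
using gamma(-m) = gamma(m).
psi-weights needed (psi_j = theta_j + sum_i phi_i psi_{j-i}):
  psi_1 = theta_1 + phi_1 = 0.029 + (0.73) = 0.759
Right-hand sides:
  c_0 = sigma^2 (1 + theta_1 psi_1) = 3 * (1 + (0.029)(0.759)) = 3 * 1.022011 = 3.066033
  c_1 = sigma^2 theta_1 = 3 * (0.029) = 0.087
  c_2 = 0
Equations for k = 0 and k = 1 (AR order 1):
  gamma(0) = phi_1 gamma(1) + c_0
  gamma(1) = phi_1 gamma(0) + c_1
Substituting the second into the first: gamma(0) (1 - phi_1^2) = c_0 + phi_1 c_1, so
  gamma(0) = (c_0 + phi_1 c_1) / (1 - phi_1^2) = (3.066033 + (0.73)(0.087)) / (1 - (0.73)^2) = 3.129543 / 0.4671 = 6.699942.
  gamma(1) = phi_1 gamma(0) + c_1 = (0.73)(6.699942) + (0.087) = 4.977958.
Therefore gamma(1) = 4.9780 (to 4 decimal places).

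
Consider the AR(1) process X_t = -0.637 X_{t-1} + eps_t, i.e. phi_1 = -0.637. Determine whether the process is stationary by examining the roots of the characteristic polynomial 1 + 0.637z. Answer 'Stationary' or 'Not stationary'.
\text{Stationary}

The AR(p) characteristic polynomial is P(z) = 1 + 0.637z.
Stationarity requires all roots to lie outside the unit circle, i.e. |z| > 1 for every root.
This is linear in z: 1 + (0.637) z = 0  =>  z = -1/(0.637) = -1.569859,  |z| = 1.569859.
Moduli of all roots: 1.5699.
All moduli strictly greater than 1? Yes.
Verdict: Stationary.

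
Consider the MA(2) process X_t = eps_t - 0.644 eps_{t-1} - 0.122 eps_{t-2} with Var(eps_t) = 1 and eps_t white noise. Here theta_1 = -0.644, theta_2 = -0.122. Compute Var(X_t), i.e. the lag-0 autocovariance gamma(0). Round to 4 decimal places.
\gamma(0) = 1.4296

For an MA(q) process X_t = eps_t + sum_i theta_i eps_{t-i} with
Var(eps_t) = sigma^2, the variance is
  gamma(0) = sigma^2 * (1 + sum_i theta_i^2).
  sum_i theta_i^2 = (-0.644)^2 + (-0.122)^2 = 0.414736 + 0.014884 = 0.42962.
  gamma(0) = 1 * (1 + 0.42962) = 1 * 1.42962 = 1.42962, which rounds to 1.4296.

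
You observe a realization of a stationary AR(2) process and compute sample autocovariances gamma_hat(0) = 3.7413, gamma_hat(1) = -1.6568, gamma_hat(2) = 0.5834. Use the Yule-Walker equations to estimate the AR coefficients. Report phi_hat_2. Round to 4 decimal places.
\hat\phi_{2} = -0.0500

The Yule-Walker equations for an AR(p) process read, in matrix form,
  Gamma_p phi = r_p,   with   (Gamma_p)_{ij} = gamma(|i - j|),
                       (r_p)_i = gamma(i),   i,j = 1..p.
Substitute the sample gammas (Toeplitz matrix and right-hand side of size 2):
  Gamma_p = [[3.7413, -1.6568], [-1.6568, 3.7413]]
  r_p     = [-1.6568, 0.5834]
Written out:
  3.7413 phi_1 - 1.6568 phi_2 = -1.6568
  -1.6568 phi_1 + 3.7413 phi_2 = 0.5834
Solve by Cramer's rule:
  det = gamma(0)^2 - gamma(1)^2 = (3.7413)^2 - (-1.6568)^2 = 13.99732569 - 2.74498624 = 11.25233945
  phi_hat_1 = [gamma(1) gamma(0) - gamma(1) gamma(2)] / det = [(-1.6568)(3.7413) - (-1.6568)(0.5834)] / 11.25233945 = -5.23200872 / 11.25233945 = -0.465
  phi_hat_2 = [gamma(0) gamma(2) - gamma(1)^2] / det = [(3.7413)(0.5834) - (-1.6568)^2] / 11.25233945 = -0.56231182 / 11.25233945 = -0.05
So phi_hat = [-0.4650, -0.0500].
Therefore phi_hat_2 = -0.0500.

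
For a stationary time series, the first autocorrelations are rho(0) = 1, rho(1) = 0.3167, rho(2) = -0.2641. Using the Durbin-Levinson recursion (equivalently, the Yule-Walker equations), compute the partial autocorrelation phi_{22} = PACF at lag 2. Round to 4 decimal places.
\phi_{22} = -0.4050

The PACF at lag k is phi_{kk}, the last component of the solution
to the Yule-Walker system G_k phi = r_k where
  (G_k)_{ij} = rho(|i - j|), (r_k)_i = rho(i), i,j = 1..k.
Equivalently, Durbin-Levinson gives phi_{kk} iteratively:
  phi_{11} = rho(1)
  phi_{kk} = [rho(k) - sum_{j=1..k-1} phi_{k-1,j} rho(k-j)]
            / [1 - sum_{j=1..k-1} phi_{k-1,j} rho(j)],
  phi_{k,j} = phi_{k-1,j} - phi_{kk} phi_{k-1,k-j},  j = 1..k-1.
Step k = 1:
  phi_11 = rho(1) = 0.3167.
Step k = 2:
  phi_22 = [rho(2) - phi_11 rho(1)] / [1 - phi_11 rho(1)] = [-0.2641 - (0.3167)(0.3167)] / [1 - (0.3167)(0.3167)]
         = -0.36439889 / 0.89970111 = -0.405.
Therefore phi_{22} = -0.4050.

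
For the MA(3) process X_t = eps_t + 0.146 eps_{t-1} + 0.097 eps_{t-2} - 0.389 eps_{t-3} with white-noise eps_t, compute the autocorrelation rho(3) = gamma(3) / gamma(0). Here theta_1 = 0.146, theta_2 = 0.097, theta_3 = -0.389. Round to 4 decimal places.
\rho(3) = -0.3291

For an MA(q) process with theta_0 = 1, the autocovariance is
  gamma(k) = sigma^2 * sum_{i=0..q-k} theta_i * theta_{i+k},
and rho(k) = gamma(k) / gamma(0). Sigma^2 cancels.
  numerator   = (1)*(-0.389) = -0.389.
  denominator = (1)^2 + (0.146)^2 + (0.097)^2 + (-0.389)^2 = 1.182046.
  rho(3) = -0.389 / 1.182046 = -0.3291.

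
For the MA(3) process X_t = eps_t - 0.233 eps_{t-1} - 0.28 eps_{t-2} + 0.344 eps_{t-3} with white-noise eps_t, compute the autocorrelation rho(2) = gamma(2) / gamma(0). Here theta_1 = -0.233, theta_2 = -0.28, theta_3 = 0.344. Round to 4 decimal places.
\rho(2) = -0.2879

For an MA(q) process with theta_0 = 1, the autocovariance is
  gamma(k) = sigma^2 * sum_{i=0..q-k} theta_i * theta_{i+k},
and rho(k) = gamma(k) / gamma(0). Sigma^2 cancels.
  numerator   = (1)*(-0.28) + (-0.233)*(0.344) = -0.360152.
  denominator = (1)^2 + (-0.233)^2 + (-0.28)^2 + (0.344)^2 = 1.251025.
  rho(2) = -0.360152 / 1.251025 = -0.2879.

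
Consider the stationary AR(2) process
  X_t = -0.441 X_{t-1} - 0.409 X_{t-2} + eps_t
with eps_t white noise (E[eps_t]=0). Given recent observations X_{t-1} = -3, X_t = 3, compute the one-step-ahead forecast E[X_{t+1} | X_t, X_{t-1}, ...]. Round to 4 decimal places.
E[X_{t+1} \mid \mathcal F_t] = -0.0960

For an AR(p) model X_t = c + sum_i phi_i X_{t-i} + eps_t, the
one-step-ahead conditional mean is
  E[X_{t+1} | X_t, ...] = c + sum_i phi_i X_{t+1-i}.
Substitute known values:
  E[X_{t+1} | ...] = (-0.441) * (3) + (-0.409) * (-3)
                   = -0.0960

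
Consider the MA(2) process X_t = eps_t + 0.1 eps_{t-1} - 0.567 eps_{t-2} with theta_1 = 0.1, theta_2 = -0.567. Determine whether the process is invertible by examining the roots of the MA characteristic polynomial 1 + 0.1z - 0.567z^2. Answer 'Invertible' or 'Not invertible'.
\text{Invertible}

The MA(q) characteristic polynomial is P(z) = 1 + 0.1z - 0.567z^2.
Invertibility requires all roots to lie outside the unit circle, i.e. |z| > 1 for every root.
Set 1 + (0.1) z + (-0.567) z^2 = 0, i.e. a z^2 + b z + c = 0 with a = -0.567, b = 0.1, c = 1.
Discriminant D = b^2 - 4ac = (0.1)^2 - 4*(-0.567)*1 = 0.01 - (-2.268) = 2.278.
D >= 0, so the roots are real: z = (-b +/- sqrt(D)) / (2a) = (-0.1 +/- 1.509304) / (-1.134).
  z_1 = (-0.1 + 1.509304) / (-1.134) = -1.2428,   |z_1| = 1.2428.
  z_2 = (-0.1 - 1.509304) / (-1.134) = 1.4191,   |z_2| = 1.4191.
Moduli of all roots: 1.2428, 1.4191.
All moduli strictly greater than 1? Yes.
Verdict: Invertible.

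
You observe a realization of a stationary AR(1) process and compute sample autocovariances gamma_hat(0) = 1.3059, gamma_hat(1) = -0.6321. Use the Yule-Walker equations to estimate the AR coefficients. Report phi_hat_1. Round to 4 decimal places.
\hat\phi_{1} = -0.4840

The Yule-Walker equations for an AR(p) process read, in matrix form,
  Gamma_p phi = r_p,   with   (Gamma_p)_{ij} = gamma(|i - j|),
                       (r_p)_i = gamma(i),   i,j = 1..p.
Substitute the sample gammas (Toeplitz matrix and right-hand side of size 1):
  Gamma_p = [[1.3059]]
  r_p     = [-0.6321]
With p = 1 this is the single equation gamma(0) phi_1 = gamma(1):
  phi_hat_1 = gamma(1) / gamma(0) = -0.6321 / 1.3059 = -0.4840.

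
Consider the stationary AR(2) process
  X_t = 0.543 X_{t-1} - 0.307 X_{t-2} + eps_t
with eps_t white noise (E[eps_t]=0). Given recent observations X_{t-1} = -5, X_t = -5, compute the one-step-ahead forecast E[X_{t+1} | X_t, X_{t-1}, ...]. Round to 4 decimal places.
E[X_{t+1} \mid \mathcal F_t] = -1.1800

For an AR(p) model X_t = c + sum_i phi_i X_{t-i} + eps_t, the
one-step-ahead conditional mean is
  E[X_{t+1} | X_t, ...] = c + sum_i phi_i X_{t+1-i}.
Substitute known values:
  E[X_{t+1} | ...] = (0.543) * (-5) + (-0.307) * (-5)
                   = -1.1800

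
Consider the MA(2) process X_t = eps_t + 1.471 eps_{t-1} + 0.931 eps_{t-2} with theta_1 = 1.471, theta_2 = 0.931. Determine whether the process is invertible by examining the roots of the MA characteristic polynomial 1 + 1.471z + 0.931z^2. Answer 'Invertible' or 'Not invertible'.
\text{Invertible}

The MA(q) characteristic polynomial is P(z) = 1 + 1.471z + 0.931z^2.
Invertibility requires all roots to lie outside the unit circle, i.e. |z| > 1 for every root.
Set 1 + (1.471) z + (0.931) z^2 = 0, i.e. a z^2 + b z + c = 0 with a = 0.931, b = 1.471, c = 1.
Discriminant D = b^2 - 4ac = (1.471)^2 - 4*(0.931)*1 = 2.163841 - (3.724) = -1.560159.
D < 0, so the roots are the complex-conjugate pair z = (-b +/- i sqrt(-D)) / (2a) = -0.79 +/- 0.6708i.
For a conjugate pair |z|^2 = z * conj(z) = (product of roots) = c/a = 1/(0.931) = 1.074114, so |z| = sqrt(1.074114) = 1.0364 for both roots.
Moduli of all roots: 1.0364, 1.0364.
All moduli strictly greater than 1? Yes.
Verdict: Invertible.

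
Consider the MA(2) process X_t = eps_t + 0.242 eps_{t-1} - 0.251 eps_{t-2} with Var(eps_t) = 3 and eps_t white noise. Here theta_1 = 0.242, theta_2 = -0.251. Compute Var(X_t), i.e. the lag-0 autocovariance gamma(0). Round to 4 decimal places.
\gamma(0) = 3.3647

For an MA(q) process X_t = eps_t + sum_i theta_i eps_{t-i} with
Var(eps_t) = sigma^2, the variance is
  gamma(0) = sigma^2 * (1 + sum_i theta_i^2).
  sum_i theta_i^2 = (0.242)^2 + (-0.251)^2 = 0.058564 + 0.063001 = 0.121565.
  gamma(0) = 3 * (1 + 0.121565) = 3 * 1.121565 = 3.364695, which rounds to 3.3647.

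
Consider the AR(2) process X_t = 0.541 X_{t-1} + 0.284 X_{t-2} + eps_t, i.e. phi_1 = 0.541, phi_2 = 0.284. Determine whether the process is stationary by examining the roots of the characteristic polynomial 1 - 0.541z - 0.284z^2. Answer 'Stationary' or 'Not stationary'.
\text{Stationary}

The AR(p) characteristic polynomial is P(z) = 1 - 0.541z - 0.284z^2.
Stationarity requires all roots to lie outside the unit circle, i.e. |z| > 1 for every root.
Set 1 + (-0.541) z + (-0.284) z^2 = 0, i.e. a z^2 + b z + c = 0 with a = -0.284, b = -0.541, c = 1.
Discriminant D = b^2 - 4ac = (-0.541)^2 - 4*(-0.284)*1 = 0.292681 - (-1.136) = 1.428681.
D >= 0, so the roots are real: z = (-b +/- sqrt(D)) / (2a) = (0.541 +/- 1.195274) / (-0.568).
  z_1 = (0.541 + 1.195274) / (-0.568) = -3.0568,   |z_1| = 3.0568.
  z_2 = (0.541 - 1.195274) / (-0.568) = 1.1519,   |z_2| = 1.1519.
Moduli of all roots: 3.0568, 1.1519.
All moduli strictly greater than 1? Yes.
Verdict: Stationary.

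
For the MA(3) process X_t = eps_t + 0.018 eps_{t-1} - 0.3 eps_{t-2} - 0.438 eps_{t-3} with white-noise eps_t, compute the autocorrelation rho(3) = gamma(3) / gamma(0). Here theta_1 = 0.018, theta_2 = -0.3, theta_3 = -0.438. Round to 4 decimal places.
\rho(3) = -0.3416

For an MA(q) process with theta_0 = 1, the autocovariance is
  gamma(k) = sigma^2 * sum_{i=0..q-k} theta_i * theta_{i+k},
and rho(k) = gamma(k) / gamma(0). Sigma^2 cancels.
  numerator   = (1)*(-0.438) = -0.438.
  denominator = (1)^2 + (0.018)^2 + (-0.3)^2 + (-0.438)^2 = 1.282168.
  rho(3) = -0.438 / 1.282168 = -0.3416.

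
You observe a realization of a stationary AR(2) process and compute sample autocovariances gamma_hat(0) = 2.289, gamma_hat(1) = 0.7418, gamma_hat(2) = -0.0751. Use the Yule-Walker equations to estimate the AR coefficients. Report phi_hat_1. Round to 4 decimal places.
\hat\phi_{1} = 0.3740

The Yule-Walker equations for an AR(p) process read, in matrix form,
  Gamma_p phi = r_p,   with   (Gamma_p)_{ij} = gamma(|i - j|),
                       (r_p)_i = gamma(i),   i,j = 1..p.
Substitute the sample gammas (Toeplitz matrix and right-hand side of size 2):
  Gamma_p = [[2.289, 0.7418], [0.7418, 2.289]]
  r_p     = [0.7418, -0.0751]
Written out:
  2.289 phi_1 + 0.7418 phi_2 = 0.7418
  0.7418 phi_1 + 2.289 phi_2 = -0.0751
Solve by Cramer's rule:
  det = gamma(0)^2 - gamma(1)^2 = (2.289)^2 - (0.7418)^2 = 5.239521 - 0.55026724 = 4.68925376
  phi_hat_1 = [gamma(1) gamma(0) - gamma(1) gamma(2)] / det = [(0.7418)(2.289) - (0.7418)(-0.0751)] / 4.68925376 = 1.75368938 / 4.68925376 = 0.374
  phi_hat_2 = [gamma(0) gamma(2) - gamma(1)^2] / det = [(2.289)(-0.0751) - (0.7418)^2] / 4.68925376 = -0.72217114 / 4.68925376 = -0.154
So phi_hat = [0.3740, -0.1540].
Therefore phi_hat_1 = 0.3740.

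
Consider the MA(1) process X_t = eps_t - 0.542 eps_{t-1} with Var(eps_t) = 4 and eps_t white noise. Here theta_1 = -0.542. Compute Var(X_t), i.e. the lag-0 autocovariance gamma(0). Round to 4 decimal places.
\gamma(0) = 5.1751

For an MA(q) process X_t = eps_t + sum_i theta_i eps_{t-i} with
Var(eps_t) = sigma^2, the variance is
  gamma(0) = sigma^2 * (1 + sum_i theta_i^2).
  sum_i theta_i^2 = (-0.542)^2 = 0.293764.
  gamma(0) = 4 * (1 + 0.293764) = 4 * 1.293764 = 5.175056, which rounds to 5.1751.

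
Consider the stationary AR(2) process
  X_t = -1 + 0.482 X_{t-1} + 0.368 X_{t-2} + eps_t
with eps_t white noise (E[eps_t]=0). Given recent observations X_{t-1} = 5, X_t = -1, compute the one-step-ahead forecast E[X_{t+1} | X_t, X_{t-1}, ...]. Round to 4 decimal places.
E[X_{t+1} \mid \mathcal F_t] = 0.3580

For an AR(p) model X_t = c + sum_i phi_i X_{t-i} + eps_t, the
one-step-ahead conditional mean is
  E[X_{t+1} | X_t, ...] = c + sum_i phi_i X_{t+1-i}.
Substitute known values:
  E[X_{t+1} | ...] = -1 + (0.482) * (-1) + (0.368) * (5)
                   = 0.3580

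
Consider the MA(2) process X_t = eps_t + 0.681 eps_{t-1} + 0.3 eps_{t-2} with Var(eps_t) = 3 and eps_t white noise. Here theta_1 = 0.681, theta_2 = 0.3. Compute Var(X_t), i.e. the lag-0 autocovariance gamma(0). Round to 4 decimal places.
\gamma(0) = 4.6613

For an MA(q) process X_t = eps_t + sum_i theta_i eps_{t-i} with
Var(eps_t) = sigma^2, the variance is
  gamma(0) = sigma^2 * (1 + sum_i theta_i^2).
  sum_i theta_i^2 = (0.681)^2 + (0.3)^2 = 0.463761 + 0.09 = 0.553761.
  gamma(0) = 3 * (1 + 0.553761) = 3 * 1.553761 = 4.661283, which rounds to 4.6613.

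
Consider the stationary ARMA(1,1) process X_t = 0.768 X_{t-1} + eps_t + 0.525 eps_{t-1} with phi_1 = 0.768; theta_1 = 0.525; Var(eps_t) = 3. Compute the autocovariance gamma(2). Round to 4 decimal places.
\gamma(2) = 10.1913

Multiply the model equation by X_{t-k} and take expectations. With theta_0 = psi_0 = 1 and psi_j the MA(infinity) weights, this gives
  gamma(k) - sum_i phi_i gamma(k-i) = c_k,
  c_k = sigma^2 * sum_{j=k..q} theta_j psi_{j-k}   (c_k = 0 for k > q),
using gamma(-m) = gamma(m).
psi-weights needed (psi_j = theta_j + sum_i phi_i psi_{j-i}):
  psi_1 = theta_1 + phi_1 = 0.525 + (0.768) = 1.293
Right-hand sides:
  c_0 = sigma^2 (1 + theta_1 psi_1) = 3 * (1 + (0.525)(1.293)) = 3 * 1.678825 = 5.036475
  c_1 = sigma^2 theta_1 = 3 * (0.525) = 1.575
  c_2 = 0
Equations for k = 0 and k = 1 (AR order 1):
  gamma(0) = phi_1 gamma(1) + c_0
  gamma(1) = phi_1 gamma(0) + c_1
Substituting the second into the first: gamma(0) (1 - phi_1^2) = c_0 + phi_1 c_1, so
  gamma(0) = (c_0 + phi_1 c_1) / (1 - phi_1^2) = (5.036475 + (0.768)(1.575)) / (1 - (0.768)^2) = 6.246075 / 0.410176 = 15.227792.
  gamma(1) = phi_1 gamma(0) + c_1 = (0.768)(15.227792) + (1.575) = 13.269945.
For k = 2 (> q): gamma(2) = phi_1 gamma(1) = (0.768)(13.269945) = 10.191317.
Therefore gamma(2) = 10.1913 (to 4 decimal places).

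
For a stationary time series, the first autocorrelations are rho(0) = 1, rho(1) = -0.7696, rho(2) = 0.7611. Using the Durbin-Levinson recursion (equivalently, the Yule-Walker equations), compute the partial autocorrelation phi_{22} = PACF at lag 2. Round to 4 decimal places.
\phi_{22} = 0.4141

The PACF at lag k is phi_{kk}, the last component of the solution
to the Yule-Walker system G_k phi = r_k where
  (G_k)_{ij} = rho(|i - j|), (r_k)_i = rho(i), i,j = 1..k.
Equivalently, Durbin-Levinson gives phi_{kk} iteratively:
  phi_{11} = rho(1)
  phi_{kk} = [rho(k) - sum_{j=1..k-1} phi_{k-1,j} rho(k-j)]
            / [1 - sum_{j=1..k-1} phi_{k-1,j} rho(j)],
  phi_{k,j} = phi_{k-1,j} - phi_{kk} phi_{k-1,k-j},  j = 1..k-1.
Step k = 1:
  phi_11 = rho(1) = -0.7696.
Step k = 2:
  phi_22 = [rho(2) - phi_11 rho(1)] / [1 - phi_11 rho(1)] = [0.7611 - (-0.7696)(-0.7696)] / [1 - (-0.7696)(-0.7696)]
         = 0.16881584 / 0.40771584 = 0.4141.
Therefore phi_{22} = 0.4141.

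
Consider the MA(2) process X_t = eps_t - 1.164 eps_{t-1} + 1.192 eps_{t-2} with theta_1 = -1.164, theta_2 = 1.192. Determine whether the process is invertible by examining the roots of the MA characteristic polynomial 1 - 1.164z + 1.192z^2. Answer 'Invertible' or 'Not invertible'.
\text{Not invertible}

The MA(q) characteristic polynomial is P(z) = 1 - 1.164z + 1.192z^2.
Invertibility requires all roots to lie outside the unit circle, i.e. |z| > 1 for every root.
Set 1 + (-1.164) z + (1.192) z^2 = 0, i.e. a z^2 + b z + c = 0 with a = 1.192, b = -1.164, c = 1.
Discriminant D = b^2 - 4ac = (-1.164)^2 - 4*(1.192)*1 = 1.354896 - (4.768) = -3.413104.
D < 0, so the roots are the complex-conjugate pair z = (-b +/- i sqrt(-D)) / (2a) = 0.4883 +/- 0.7749i.
For a conjugate pair |z|^2 = z * conj(z) = (product of roots) = c/a = 1/(1.192) = 0.838926, so |z| = sqrt(0.838926) = 0.9159 for both roots.
Moduli of all roots: 0.9159, 0.9159.
All moduli strictly greater than 1? No.
Verdict: Not invertible.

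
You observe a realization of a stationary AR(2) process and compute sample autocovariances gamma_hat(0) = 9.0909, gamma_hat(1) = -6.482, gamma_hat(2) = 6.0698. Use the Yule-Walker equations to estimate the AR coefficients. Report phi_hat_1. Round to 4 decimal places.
\hat\phi_{1} = -0.4820

The Yule-Walker equations for an AR(p) process read, in matrix form,
  Gamma_p phi = r_p,   with   (Gamma_p)_{ij} = gamma(|i - j|),
                       (r_p)_i = gamma(i),   i,j = 1..p.
Substitute the sample gammas (Toeplitz matrix and right-hand side of size 2):
  Gamma_p = [[9.0909, -6.482], [-6.482, 9.0909]]
  r_p     = [-6.482, 6.0698]
Written out:
  9.0909 phi_1 - 6.482 phi_2 = -6.482
  -6.482 phi_1 + 9.0909 phi_2 = 6.0698
Solve by Cramer's rule:
  det = gamma(0)^2 - gamma(1)^2 = (9.0909)^2 - (-6.482)^2 = 82.64446281 - 42.016324 = 40.62813881
  phi_hat_1 = [gamma(1) gamma(0) - gamma(1) gamma(2)] / det = [(-6.482)(9.0909) - (-6.482)(6.0698)] / 40.62813881 = -19.5827702 / 40.62813881 = -0.482
  phi_hat_2 = [gamma(0) gamma(2) - gamma(1)^2] / det = [(9.0909)(6.0698) - (-6.482)^2] / 40.62813881 = 13.16362082 / 40.62813881 = 0.324
So phi_hat = [-0.4820, 0.3240].
Therefore phi_hat_1 = -0.4820.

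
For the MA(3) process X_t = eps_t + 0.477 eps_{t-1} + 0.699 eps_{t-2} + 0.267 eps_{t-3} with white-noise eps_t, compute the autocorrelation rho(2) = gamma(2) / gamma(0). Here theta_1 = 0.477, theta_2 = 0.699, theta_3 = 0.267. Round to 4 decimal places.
\rho(2) = 0.4623

For an MA(q) process with theta_0 = 1, the autocovariance is
  gamma(k) = sigma^2 * sum_{i=0..q-k} theta_i * theta_{i+k},
and rho(k) = gamma(k) / gamma(0). Sigma^2 cancels.
  numerator   = (1)*(0.699) + (0.477)*(0.267) = 0.826359.
  denominator = (1)^2 + (0.477)^2 + (0.699)^2 + (0.267)^2 = 1.787419.
  rho(2) = 0.826359 / 1.787419 = 0.4623.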